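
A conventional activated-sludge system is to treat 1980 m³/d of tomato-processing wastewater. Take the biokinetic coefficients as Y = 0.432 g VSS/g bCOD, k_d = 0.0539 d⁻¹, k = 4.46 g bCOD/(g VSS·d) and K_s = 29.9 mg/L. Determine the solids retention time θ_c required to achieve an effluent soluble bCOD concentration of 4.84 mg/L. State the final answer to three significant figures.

θ_c ≈ 4.66 d

Specific growth rate at S = 4.84 mg/L: μ = YkS/(K_s+S) = 0.432·4.46·4.84/(29.9+4.84) = 0.2684 d⁻¹.
θ_c = 1/(μ − k_d) = 1/(0.2684 − 0.0539) = 1/0.2145 = 4.661 d.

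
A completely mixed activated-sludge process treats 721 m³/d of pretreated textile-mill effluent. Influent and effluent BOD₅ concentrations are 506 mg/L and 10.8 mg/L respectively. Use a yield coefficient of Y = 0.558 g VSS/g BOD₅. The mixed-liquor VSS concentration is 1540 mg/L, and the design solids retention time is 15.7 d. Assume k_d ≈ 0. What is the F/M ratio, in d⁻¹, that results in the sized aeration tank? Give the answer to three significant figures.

V·X = Y·Q·ΔS·θ_c gives V = 0.558 × 721 × (506 − 10.8) × 15.7 / 1540 = 2031 m³.
Food-to-microorganism ratio F/M = Q S₀ / (V X) = 721 × 506 / (2031 × 1540) = 0.1166 d⁻¹.

F/M ≈ 0.117 d⁻¹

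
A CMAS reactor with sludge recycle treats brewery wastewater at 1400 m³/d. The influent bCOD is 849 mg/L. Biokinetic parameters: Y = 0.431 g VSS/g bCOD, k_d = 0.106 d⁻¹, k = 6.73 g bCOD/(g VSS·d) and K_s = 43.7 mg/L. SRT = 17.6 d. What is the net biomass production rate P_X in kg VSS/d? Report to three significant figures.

For a completely mixed reactor with recycle the Lawrence–McCarty relation gives S = K_s·(1 + k_d·θ_c) / [θ_c·(Y·k − k_d) − 1] = 43.7 × (1 + 0.106 × 17.6) / [17.6 × (0.431 × 6.73 − 0.106) − 1] = 125.2 / 48.19 = 2.599 mg/L.
Observed yield with endogenous decay: Y_obs = Y / (1 + k_d·θ_c) = 0.431 / (1 + 0.106 × 17.6) = 0.431 / 2.866 = 0.1504 g VSS/g bCOD.
Q·(S₀ − S) = 1400 × (849 − 2.60) × 10⁻³ = 1185 kg/d removed.
Biomass produced: P_X = Y_obs·Q·ΔS = 0.1504 × 1185 ≈ 178.2 kg VSS/d.

P_X ≈ 178 kg VSS/d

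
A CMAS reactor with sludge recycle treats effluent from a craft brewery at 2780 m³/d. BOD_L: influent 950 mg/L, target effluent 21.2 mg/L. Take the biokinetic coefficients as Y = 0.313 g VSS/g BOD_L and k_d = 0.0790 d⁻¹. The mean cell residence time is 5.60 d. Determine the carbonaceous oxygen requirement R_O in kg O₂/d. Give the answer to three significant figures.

R_O ≈ 1790 kg O₂/d

Correct the yield for decay: Y_obs = Y/(1 + k_d θ_c) = 0.313 / (1 + 0.0790 × 5.60) = 0.313 / 1.442 = 0.2170.
Mass of BOD_L removed per day: Q(S₀ − S) = 2780 × 928.8 g/m³ = 2582 kg/d.
P_X = Y_obs·Q·(S₀ − S) = 0.2170 × 2582 = 560.3 kg VSS/d.
Carbonaceous O₂ demand = substrate oxidised − cell-mass equivalent = 2582 − 1.42 × 560.3 = 1786 kg O₂/d.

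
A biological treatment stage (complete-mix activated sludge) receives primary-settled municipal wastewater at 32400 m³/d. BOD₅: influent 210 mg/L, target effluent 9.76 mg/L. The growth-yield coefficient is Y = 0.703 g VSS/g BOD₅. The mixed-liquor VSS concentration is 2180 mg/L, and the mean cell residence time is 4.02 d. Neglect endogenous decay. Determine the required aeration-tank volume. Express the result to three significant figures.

V ≈ 8410 m³

V·X = Y·Q·ΔS·θ_c gives V = 0.703 × 32400 × (210 − 9.76) × 4.02 / 2180 = 8410 m³.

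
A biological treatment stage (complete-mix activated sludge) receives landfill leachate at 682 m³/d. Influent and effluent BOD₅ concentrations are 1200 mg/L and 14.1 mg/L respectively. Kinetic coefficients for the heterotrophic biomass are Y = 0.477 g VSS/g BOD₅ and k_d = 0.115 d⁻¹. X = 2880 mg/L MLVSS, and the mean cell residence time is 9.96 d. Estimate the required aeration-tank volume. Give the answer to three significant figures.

V ≈ 622 m³

Rearranging the biomass balance for a CMAS with decay, V = Y·Q·ΔS·θ_c / [X·(1+k_d θ_c)] = 0.477 × 682 × (1200 − 14.1) × 9.96 / [2880 × (1 + 0.115 × 9.96)] = 3.84×10^6 / 6179 = 621.9 m³.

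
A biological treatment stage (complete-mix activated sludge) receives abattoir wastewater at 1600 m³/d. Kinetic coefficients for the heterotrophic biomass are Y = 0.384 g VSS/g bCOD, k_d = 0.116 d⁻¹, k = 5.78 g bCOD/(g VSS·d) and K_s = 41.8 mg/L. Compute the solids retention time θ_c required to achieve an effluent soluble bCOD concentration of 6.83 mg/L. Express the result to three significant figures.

Specific growth rate at S = 6.83 mg/L: μ = YkS/(K_s+S) = 0.384·5.78·6.83/(41.8+6.83) = 0.3117 d⁻¹.
θ_c = 1/(μ − k_d) = 1/(0.3117 − 0.116) = 1/0.1957 = 5.109 d.

θ_c ≈ 5.11 d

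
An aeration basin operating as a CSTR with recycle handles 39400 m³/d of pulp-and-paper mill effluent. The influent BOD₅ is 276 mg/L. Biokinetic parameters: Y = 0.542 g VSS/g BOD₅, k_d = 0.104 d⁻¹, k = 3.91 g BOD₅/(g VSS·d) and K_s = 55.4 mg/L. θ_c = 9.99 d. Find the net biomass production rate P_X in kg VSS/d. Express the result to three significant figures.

Effluent substrate depends only on kinetics and SRT: S = K_s(1 + k_d θ_c) / [θ_c(Yk − k_d) − 1] = 55.4 × (1 + 0.104 × 9.99) / [9.99 × (0.542 × 3.91 − 0.104) − 1] = 113.0 / 19.13 = 5.904 mg/L.
Correct the yield for decay: Y_obs = Y/(1 + k_d θ_c) = 0.542 / (1 + 0.104 × 9.99) = 0.542 / 2.039 = 0.2658.
Q·(S₀ − S) = 39400 × (276 − 5.90) × 10⁻³ = 10642 kg/d removed.
P_X = Y_obs · Q(S₀ − S) = 0.2658 × 10642 = 2829 kg VSS/d.

P_X ≈ 2830 kg VSS/d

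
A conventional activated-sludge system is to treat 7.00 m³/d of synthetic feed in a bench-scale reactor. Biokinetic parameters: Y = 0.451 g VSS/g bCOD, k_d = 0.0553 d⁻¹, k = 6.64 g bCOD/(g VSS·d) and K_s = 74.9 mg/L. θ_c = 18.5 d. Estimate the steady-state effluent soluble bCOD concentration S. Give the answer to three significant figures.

Effluent substrate depends only on kinetics and SRT: S = K_s(1 + k_d θ_c) / [θ_c(Yk − k_d) − 1] = 74.9 × (1 + 0.0553 × 18.5) / [18.5 × (0.451 × 6.64 − 0.0553) − 1] = 151.5 / 53.38 = 2.839 mg/L.

S ≈ 2.84 mg/L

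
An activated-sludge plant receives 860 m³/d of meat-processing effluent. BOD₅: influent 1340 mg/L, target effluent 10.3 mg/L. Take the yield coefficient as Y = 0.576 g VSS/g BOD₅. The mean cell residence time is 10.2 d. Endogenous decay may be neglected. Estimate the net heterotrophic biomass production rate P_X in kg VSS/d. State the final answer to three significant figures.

No decay correction is needed, so Y_obs = Y = 0.576.
Substrate removed = Q·(S₀ − S) = 860 m³/d × (1340 − 10.3) g/m³ = 1.14×10^6 g/d = 1144 kg/d.
Biomass produced: P_X = Y_obs·Q·ΔS = 0.5760 × 1144 ≈ 658.7 kg VSS/d.

P_X ≈ 659 kg VSS/d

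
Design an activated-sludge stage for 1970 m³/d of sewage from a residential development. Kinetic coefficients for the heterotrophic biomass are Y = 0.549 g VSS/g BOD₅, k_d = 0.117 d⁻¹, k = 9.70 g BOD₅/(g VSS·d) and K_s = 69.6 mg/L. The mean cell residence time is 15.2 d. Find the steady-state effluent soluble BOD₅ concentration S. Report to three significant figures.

S ≈ 2.47 mg/L

Effluent substrate depends only on kinetics and SRT: S = K_s(1 + k_d θ_c) / [θ_c(Yk − k_d) − 1] = 69.6 × (1 + 0.117 × 15.2) / [15.2 × (0.549 × 9.70 − 0.117) − 1] = 193.4 / 78.17 = 2.474 mg/L.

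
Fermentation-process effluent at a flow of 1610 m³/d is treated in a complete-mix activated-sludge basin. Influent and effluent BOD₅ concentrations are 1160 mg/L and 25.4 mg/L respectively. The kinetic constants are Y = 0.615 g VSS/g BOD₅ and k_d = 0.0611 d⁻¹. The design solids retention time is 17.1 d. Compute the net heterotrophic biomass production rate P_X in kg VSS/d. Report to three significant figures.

P_X ≈ 549 kg VSS/d

The observed yield is Y_obs = Y/(1 + k_d·θ_c) = 0.615 / (1 + 0.0611 × 17.1) = 0.615 / 2.045 = 0.3008 g VSS per g BOD₅ removed.
Substrate removed = Q·(S₀ − S) = 1610 m³/d × (1160 − 25.4) g/m³ = 1.83×10^6 g/d = 1827 kg/d.
Biomass produced: P_X = Y_obs·Q·ΔS = 0.3008 × 1827 ≈ 549.4 kg VSS/d.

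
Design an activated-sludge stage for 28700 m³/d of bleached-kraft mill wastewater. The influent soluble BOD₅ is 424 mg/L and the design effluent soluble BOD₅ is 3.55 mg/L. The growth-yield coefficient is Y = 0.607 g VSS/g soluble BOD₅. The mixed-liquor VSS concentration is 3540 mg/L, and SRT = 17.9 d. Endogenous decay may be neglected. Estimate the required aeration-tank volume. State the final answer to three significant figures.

Biomass mass balance (decay neglected): V·X = Y·Q·(S₀ − S)·θ_c, so V = 0.607 × 28700 × (424 − 3.55) × 17.9 / 3540 = 37037 m³.

V ≈ 37000 m³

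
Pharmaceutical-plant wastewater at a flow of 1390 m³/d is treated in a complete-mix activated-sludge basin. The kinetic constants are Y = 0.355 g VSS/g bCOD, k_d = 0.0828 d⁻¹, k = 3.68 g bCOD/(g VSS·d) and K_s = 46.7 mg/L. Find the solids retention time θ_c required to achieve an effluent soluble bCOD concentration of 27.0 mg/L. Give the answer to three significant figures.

From 1/θ_c = Y·k·S/(K_s + S) − k_d: Y·k·S/(K_s+S) = 0.355 × 3.68 × 27.0 / (46.7 + 27.0) = 0.4786 d⁻¹.
Then 1/θ_c = μ − k_d = 0.4786 − 0.0828 = 0.3958 d⁻¹, giving θ_c = 2.527 d.

θ_c ≈ 2.53 d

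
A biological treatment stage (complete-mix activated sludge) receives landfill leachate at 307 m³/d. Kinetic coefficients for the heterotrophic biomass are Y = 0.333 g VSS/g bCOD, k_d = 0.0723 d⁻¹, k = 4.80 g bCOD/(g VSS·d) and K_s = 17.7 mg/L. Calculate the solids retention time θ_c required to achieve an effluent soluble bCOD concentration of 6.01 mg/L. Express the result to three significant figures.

θ_c ≈ 3.00 d

From 1/θ_c = Y·k·S/(K_s + S) − k_d: Y·k·S/(K_s+S) = 0.333 × 4.80 × 6.01 / (17.7 + 6.01) = 0.4052 d⁻¹.
1/θ_c = 0.4052 − 0.0723 = 0.3329 d⁻¹, so θ_c = 3.004 d.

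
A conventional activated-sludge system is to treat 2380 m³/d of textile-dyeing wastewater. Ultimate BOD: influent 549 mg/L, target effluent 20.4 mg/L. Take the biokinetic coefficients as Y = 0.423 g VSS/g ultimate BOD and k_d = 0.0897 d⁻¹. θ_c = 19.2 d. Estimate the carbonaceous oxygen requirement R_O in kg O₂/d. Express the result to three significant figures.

R_O ≈ 980 kg O₂/d

Correct the yield for decay: Y_obs = Y/(1 + k_d θ_c) = 0.423 / (1 + 0.0897 × 19.2) = 0.423 / 2.722 = 0.1554.
Q·(S₀ − S) = 2380 × (549 − 20.4) × 10⁻³ = 1258 kg/d removed.
Biomass synthesised: P_X = Y_obs × 1258 = 195.5 kg VSS/d.
Carbonaceous O₂ demand = substrate oxidised − cell-mass equivalent = 1258 − 1.42 × 195.5 = 980.5 kg O₂/d.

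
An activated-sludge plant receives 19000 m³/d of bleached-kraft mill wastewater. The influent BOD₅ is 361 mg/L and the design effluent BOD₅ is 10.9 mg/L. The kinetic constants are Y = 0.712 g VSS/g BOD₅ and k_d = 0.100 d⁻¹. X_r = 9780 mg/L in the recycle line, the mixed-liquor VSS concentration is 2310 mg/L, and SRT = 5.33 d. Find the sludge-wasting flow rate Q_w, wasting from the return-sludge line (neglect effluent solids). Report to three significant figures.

Q_w ≈ 316 m³/d

Rearranging the biomass balance for a CMAS with decay, V = Y·Q·ΔS·θ_c / [X·(1+k_d θ_c)] = 0.712 × 19000 × (361 − 10.9) × 5.33 / [2310 × (1 + 0.100 × 5.33)] = 2.52×10^7 / 3541 = 7129 m³.
Wasting from the return line (neglecting effluent solids): Q_w = V·X / (θ_c·X_r) = 7129 × 2310 / (5.33 × 9780) = 315.9 m³/d.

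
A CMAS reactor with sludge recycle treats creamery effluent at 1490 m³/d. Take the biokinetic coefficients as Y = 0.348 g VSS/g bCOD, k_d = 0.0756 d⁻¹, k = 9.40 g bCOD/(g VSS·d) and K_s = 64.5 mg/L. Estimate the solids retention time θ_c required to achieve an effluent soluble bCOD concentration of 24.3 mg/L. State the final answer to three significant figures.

θ_c ≈ 1.22 d

From 1/θ_c = Y·k·S/(K_s + S) − k_d: Y·k·S/(K_s+S) = 0.348 × 9.40 × 24.3 / (64.5 + 24.3) = 0.8952 d⁻¹.
1/θ_c = 0.8952 − 0.0756 = 0.8196 d⁻¹, so θ_c = 1.220 d.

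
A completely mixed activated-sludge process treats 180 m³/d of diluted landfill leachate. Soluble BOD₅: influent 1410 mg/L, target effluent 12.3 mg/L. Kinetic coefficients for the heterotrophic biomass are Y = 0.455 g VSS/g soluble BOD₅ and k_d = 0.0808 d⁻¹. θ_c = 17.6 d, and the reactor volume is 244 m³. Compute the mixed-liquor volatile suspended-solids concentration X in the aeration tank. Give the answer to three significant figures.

X ≈ 3410 mg/L

Solving the biomass balance for X: X = Y Q (S₀−S) θ_c / [V (1+k_d θ_c)] = 0.455 × 180 × (1410 − 12.3) × 17.6 / [244 × (1 + 0.0808 × 17.6)] = 3409 mg/L.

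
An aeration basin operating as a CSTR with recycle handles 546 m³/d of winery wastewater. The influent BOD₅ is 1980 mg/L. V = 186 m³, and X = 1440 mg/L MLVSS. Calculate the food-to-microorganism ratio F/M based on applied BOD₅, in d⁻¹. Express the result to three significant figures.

F/M = Q·S₀ / (V·X) = 546 × 1980 / (186.0 × 1440) = 4.036 g BOD₅·(g VSS·d)⁻¹.

F/M ≈ 4.04 d⁻¹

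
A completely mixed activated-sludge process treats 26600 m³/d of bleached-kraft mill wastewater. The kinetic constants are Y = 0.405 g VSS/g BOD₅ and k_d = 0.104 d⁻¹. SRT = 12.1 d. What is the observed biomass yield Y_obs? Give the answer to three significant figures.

Observed yield with endogenous decay: Y_obs = Y / (1 + k_d·θ_c) = 0.405 / (1 + 0.104 × 12.1) = 0.405 / 2.258 = 0.1793 g VSS/g BOD₅.

Y_obs ≈ 0.179 g VSS/g BOD₅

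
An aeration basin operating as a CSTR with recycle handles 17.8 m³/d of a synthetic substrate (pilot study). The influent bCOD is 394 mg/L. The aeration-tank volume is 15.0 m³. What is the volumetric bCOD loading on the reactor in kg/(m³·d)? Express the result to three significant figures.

L_v ≈ 0.468 kg bCOD/(m³·d)

Applied bCOD load per unit volume = Q·S₀/V = (17.8 × 394/1000)/15.00 = 0.4675 kg bCOD·m⁻³·d⁻¹.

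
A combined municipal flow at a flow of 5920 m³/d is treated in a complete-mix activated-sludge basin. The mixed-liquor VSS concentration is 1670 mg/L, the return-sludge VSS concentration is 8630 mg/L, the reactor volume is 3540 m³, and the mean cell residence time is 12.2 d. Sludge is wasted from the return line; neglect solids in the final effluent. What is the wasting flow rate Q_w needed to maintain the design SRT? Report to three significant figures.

θ_c = V·X/(Q_w·X_r) when wasting from the recycle, so Q_w = V·X/(θ_c·X_r) = 3540 × 1670 / (12.2 × 8630) = 56.15 m³/d.

Q_w ≈ 56.1 m³/d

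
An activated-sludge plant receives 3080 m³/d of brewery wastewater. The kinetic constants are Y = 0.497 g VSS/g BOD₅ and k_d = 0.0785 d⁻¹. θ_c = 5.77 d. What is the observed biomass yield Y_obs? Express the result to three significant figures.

Y_obs ≈ 0.342 g VSS/g BOD₅

Y_obs = Y / (1 + k_d θ_c) = 0.497 / (1 + 0.0785 × 5.77) = 0.497 / 1.453 = 0.3421.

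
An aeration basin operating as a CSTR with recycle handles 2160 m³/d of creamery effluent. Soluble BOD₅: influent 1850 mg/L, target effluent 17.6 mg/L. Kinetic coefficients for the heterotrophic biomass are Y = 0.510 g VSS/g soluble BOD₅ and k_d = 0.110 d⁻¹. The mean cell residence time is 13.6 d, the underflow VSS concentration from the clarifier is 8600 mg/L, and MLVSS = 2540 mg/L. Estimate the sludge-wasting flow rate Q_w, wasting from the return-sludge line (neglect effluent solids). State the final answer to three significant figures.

Q_w ≈ 94.0 m³/d

Rearranging the biomass balance for a CMAS with decay, V = Y·Q·ΔS·θ_c / [X·(1+k_d θ_c)] = 0.510 × 2160 × (1850 − 17.6) × 13.6 / [2540 × (1 + 0.110 × 13.6)] = 2.75×10^7 / 6340 = 4330 m³.
Q_w = (V·X)/(θ_c X_r) = 4330 × 2540 / (13.6 × 8600) = 94.04 m³/d.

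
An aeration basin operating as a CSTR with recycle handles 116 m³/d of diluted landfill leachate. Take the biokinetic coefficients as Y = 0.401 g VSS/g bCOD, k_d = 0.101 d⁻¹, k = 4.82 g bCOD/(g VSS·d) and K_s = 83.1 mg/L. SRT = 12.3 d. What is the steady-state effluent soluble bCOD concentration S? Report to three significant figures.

From the Monod/SRT balance for a CMAS, S = K_s·(1+k_d θ_c)/[θ_c·(Y k − k_d) − 1] = 83.1 × (1 + 0.101 × 12.3) / [12.3 × (0.401 × 4.82 − 0.101) − 1] = 186.3 / 21.53 = 8.654 mg/L.

S ≈ 8.65 mg/L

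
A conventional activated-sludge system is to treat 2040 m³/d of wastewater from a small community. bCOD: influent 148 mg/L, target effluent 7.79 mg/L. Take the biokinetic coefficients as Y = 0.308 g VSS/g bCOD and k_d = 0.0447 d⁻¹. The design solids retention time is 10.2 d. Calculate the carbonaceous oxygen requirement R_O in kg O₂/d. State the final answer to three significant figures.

Observed yield with endogenous decay: Y_obs = Y / (1 + k_d·θ_c) = 0.308 / (1 + 0.0447 × 10.2) = 0.308 / 1.456 = 0.2115 g VSS/g bCOD.
Mass of bCOD removed per day: Q(S₀ − S) = 2040 × 140.2 g/m³ = 286.0 kg/d.
P_X = Y_obs·Q·(S₀ − S) = 0.2115 × 286.0 = 60.51 kg VSS/d.
Carbonaceous O₂ demand = substrate oxidised − cell-mass equivalent = 286.0 − 1.42 × 60.51 = 200.1 kg O₂/d.

R_O ≈ 200 kg O₂/d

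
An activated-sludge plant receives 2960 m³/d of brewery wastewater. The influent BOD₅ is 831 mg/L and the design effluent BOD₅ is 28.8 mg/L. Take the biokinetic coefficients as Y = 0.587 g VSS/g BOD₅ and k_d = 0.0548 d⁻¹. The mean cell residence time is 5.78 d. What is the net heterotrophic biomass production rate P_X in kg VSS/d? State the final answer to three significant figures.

P_X ≈ 1060 kg VSS/d

Observed yield with endogenous decay: Y_obs = Y / (1 + k_d·θ_c) = 0.587 / (1 + 0.0548 × 5.78) = 0.587 / 1.317 = 0.4458 g VSS/g BOD₅.
Q·(S₀ − S) = 2960 × (831 − 28.8) × 10⁻³ = 2375 kg/d removed.
Biomass produced: P_X = Y_obs·Q·ΔS = 0.4458 × 2375 ≈ 1059 kg VSS/d.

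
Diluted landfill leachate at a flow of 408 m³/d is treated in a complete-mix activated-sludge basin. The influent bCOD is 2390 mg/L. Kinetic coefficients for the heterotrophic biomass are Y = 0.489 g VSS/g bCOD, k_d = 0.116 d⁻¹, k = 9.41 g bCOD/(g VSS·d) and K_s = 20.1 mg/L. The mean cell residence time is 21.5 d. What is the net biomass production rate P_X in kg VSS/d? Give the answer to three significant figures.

For a completely mixed reactor with recycle the Lawrence–McCarty relation gives S = K_s·(1 + k_d·θ_c) / [θ_c·(Y·k − k_d) − 1] = 20.1 × (1 + 0.116 × 21.5) / [21.5 × (0.489 × 9.41 − 0.116) − 1] = 70.23 / 95.44 = 0.7359 mg/L.
The observed yield is Y_obs = Y/(1 + k_d·θ_c) = 0.489 / (1 + 0.116 × 21.5) = 0.489 / 3.494 = 0.1400 g VSS per g bCOD removed.
Substrate removed = Q·(S₀ − S) = 408 m³/d × (2390 − 0.736) g/m³ = 9.75×10^5 g/d = 974.8 kg/d.
So the net sludge growth is P_X = 0.1400 × 974.8 = 136.4 kg VSS/d.

P_X ≈ 136 kg VSS/d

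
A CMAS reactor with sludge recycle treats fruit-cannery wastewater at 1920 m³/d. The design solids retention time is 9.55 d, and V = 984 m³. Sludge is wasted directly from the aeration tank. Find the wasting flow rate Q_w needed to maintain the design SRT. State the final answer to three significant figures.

For wasting at MLVSS concentration, Q_w = V/θ_c = 984.0/9.55 = 103.0 m³/d.

Q_w ≈ 103 m³/d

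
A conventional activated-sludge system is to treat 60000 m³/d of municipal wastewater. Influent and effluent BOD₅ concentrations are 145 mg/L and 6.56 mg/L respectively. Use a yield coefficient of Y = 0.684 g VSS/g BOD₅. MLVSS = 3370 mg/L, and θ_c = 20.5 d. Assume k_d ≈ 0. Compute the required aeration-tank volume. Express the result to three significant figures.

With k_d = 0 the design equation reduces to V = Y Q (S₀−S) θ_c / X = 0.684 × 60000 × (145 − 6.56) × 20.5 / 3370 = 34562 m³.

V ≈ 34600 m³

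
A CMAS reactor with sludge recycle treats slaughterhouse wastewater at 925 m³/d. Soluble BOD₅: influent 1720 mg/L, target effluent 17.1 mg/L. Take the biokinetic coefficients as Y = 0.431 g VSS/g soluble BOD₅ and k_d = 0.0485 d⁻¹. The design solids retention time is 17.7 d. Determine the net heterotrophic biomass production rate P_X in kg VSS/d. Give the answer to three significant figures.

Correct the yield for decay: Y_obs = Y/(1 + k_d θ_c) = 0.431 / (1 + 0.0485 × 17.7) = 0.431 / 1.858 = 0.2319.
Substrate removed = Q·(S₀ − S) = 925 m³/d × (1720 − 17.1) g/m³ = 1.58×10^6 g/d = 1575 kg/d.
Net biomass production P_X = Y_obs × Q·(S₀ − S) = 0.2319 × 1575 = 365.3 kg VSS/d.

P_X ≈ 365 kg VSS/d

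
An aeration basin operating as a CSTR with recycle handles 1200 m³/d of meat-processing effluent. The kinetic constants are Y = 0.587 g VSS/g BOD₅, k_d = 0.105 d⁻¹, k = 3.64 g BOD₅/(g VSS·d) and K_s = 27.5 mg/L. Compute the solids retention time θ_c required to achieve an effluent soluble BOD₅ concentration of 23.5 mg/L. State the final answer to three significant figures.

Specific growth rate at S = 23.5 mg/L: μ = YkS/(K_s+S) = 0.587·3.64·23.5/(27.5+23.5) = 0.9845 d⁻¹.
θ_c = 1/(μ − k_d) = 1/(0.9845 − 0.105) = 1/0.8795 = 1.137 d.

θ_c ≈ 1.14 d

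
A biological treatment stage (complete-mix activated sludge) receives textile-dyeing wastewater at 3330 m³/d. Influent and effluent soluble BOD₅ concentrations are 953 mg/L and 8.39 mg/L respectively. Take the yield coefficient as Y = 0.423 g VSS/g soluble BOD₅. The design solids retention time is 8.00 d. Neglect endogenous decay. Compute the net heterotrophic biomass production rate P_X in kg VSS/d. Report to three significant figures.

P_X ≈ 1330 kg VSS/d

With endogenous decay neglected, the observed yield equals the true yield: Y_obs = Y = 0.423 g VSS/g soluble BOD₅.
ΔS = 953 − 8.39 = 944.6 mg/L, so the substrate removal rate is 3330 × 944.6/1000 = 3146 kg soluble BOD₅/d.
Biomass produced: P_X = Y_obs·Q·ΔS = 0.4230 × 3146 ≈ 1331 kg VSS/d.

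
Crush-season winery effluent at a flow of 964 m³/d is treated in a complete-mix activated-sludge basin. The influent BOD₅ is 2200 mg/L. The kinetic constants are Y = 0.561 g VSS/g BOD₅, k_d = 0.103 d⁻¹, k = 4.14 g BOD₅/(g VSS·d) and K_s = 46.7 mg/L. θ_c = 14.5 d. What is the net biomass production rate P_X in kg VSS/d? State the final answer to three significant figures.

P_X ≈ 476 kg VSS/d

For a completely mixed reactor with recycle the Lawrence–McCarty relation gives S = K_s·(1 + k_d·θ_c) / [θ_c·(Y·k − k_d) − 1] = 46.7 × (1 + 0.103 × 14.5) / [14.5 × (0.561 × 4.14 − 0.103) − 1] = 116.4 / 31.18 = 3.734 mg/L.
The observed yield is Y_obs = Y/(1 + k_d·θ_c) = 0.561 / (1 + 0.103 × 14.5) = 0.561 / 2.494 = 0.2250 g VSS per g BOD₅ removed.
Q·(S₀ − S) = 964 × (2200 − 3.73) × 10⁻³ = 2117 kg/d removed.
Net biomass production P_X = Y_obs × Q·(S₀ − S) = 0.2250 × 2117 = 476.3 kg VSS/d.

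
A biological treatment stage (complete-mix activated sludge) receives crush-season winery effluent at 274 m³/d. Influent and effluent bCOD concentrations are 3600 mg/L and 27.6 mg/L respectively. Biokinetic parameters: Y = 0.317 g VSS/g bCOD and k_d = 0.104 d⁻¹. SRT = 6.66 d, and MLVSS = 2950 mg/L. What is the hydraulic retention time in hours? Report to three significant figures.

Steady-state biomass mass balance: V·X·(1 + k_d·θ_c) = Y·Q·(S₀ − S)·θ_c, so V = 0.317 × 274 × (3600 − 27.6) × 6.66 / [2950 × (1 + 0.104 × 6.66)] = 2.07×10^6 / 4993 = 413.9 m³.
τ = V/Q = 413.9/274 = 1.510 d, or 36.25 h.

τ ≈ 36.3 h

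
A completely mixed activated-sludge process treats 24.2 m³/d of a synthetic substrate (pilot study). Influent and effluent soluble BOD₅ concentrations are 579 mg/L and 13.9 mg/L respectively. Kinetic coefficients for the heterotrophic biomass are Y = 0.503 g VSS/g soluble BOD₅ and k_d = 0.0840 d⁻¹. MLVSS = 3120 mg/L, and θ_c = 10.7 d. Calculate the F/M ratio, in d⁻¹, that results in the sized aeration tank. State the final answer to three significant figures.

From the SRT design equation V = Y Q (S₀−S) θ_c / [X (1 + k_d θ_c)] = 0.503 × 24.2 × (579 − 13.9) × 10.7 / [3120 × (1 + 0.0840 × 10.7)] = 7.36×10^4 / 5924 = 12.42 m³.
Food-to-microorganism ratio F/M = Q S₀ / (V X) = 24.2 × 579 / (12.42 × 3120) = 0.3615 d⁻¹.

F/M ≈ 0.361 d⁻¹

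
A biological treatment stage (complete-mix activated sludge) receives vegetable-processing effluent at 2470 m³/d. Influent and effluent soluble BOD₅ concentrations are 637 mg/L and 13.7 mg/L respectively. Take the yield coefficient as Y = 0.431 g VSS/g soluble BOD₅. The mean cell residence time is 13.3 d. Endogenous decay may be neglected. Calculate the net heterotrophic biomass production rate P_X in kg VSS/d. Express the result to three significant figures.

P_X ≈ 664 kg VSS/d

With endogenous decay neglected, the observed yield equals the true yield: Y_obs = Y = 0.431 g VSS/g soluble BOD₅.
Substrate removed = Q·(S₀ − S) = 2470 m³/d × (637 − 13.7) g/m³ = 1.54×10^6 g/d = 1540 kg/d.
Biomass produced: P_X = Y_obs·Q·ΔS = 0.4310 × 1540 ≈ 663.5 kg VSS/d.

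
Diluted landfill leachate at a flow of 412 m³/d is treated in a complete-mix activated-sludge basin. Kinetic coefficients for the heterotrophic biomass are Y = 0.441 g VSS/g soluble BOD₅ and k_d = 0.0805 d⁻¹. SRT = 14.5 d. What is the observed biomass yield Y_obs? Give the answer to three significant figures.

The observed yield is Y_obs = Y/(1 + k_d·θ_c) = 0.441 / (1 + 0.0805 × 14.5) = 0.441 / 2.167 = 0.2035 g VSS per g soluble BOD₅ removed.

Y_obs ≈ 0.203 g VSS/g soluble BOD₅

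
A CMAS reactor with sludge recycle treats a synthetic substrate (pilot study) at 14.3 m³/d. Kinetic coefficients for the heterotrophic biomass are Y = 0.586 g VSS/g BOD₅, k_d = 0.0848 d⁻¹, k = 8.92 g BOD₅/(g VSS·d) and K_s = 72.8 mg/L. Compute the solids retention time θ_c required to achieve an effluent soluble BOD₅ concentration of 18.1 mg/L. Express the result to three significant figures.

Specific growth rate at S = 18.1 mg/L: μ = YkS/(K_s+S) = 0.586·8.92·18.1/(72.8+18.1) = 1.041 d⁻¹.
1/θ_c = 1.041 − 0.0848 = 0.9560 d⁻¹, so θ_c = 1.046 d.

θ_c ≈ 1.05 d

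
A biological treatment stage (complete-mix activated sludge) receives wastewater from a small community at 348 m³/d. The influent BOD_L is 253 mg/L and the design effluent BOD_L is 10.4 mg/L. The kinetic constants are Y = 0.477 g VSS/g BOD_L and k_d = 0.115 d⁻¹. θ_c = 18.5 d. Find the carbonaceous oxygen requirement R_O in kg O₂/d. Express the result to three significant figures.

R_O ≈ 66.1 kg O₂/d

Observed yield with endogenous decay: Y_obs = Y / (1 + k_d·θ_c) = 0.477 / (1 + 0.115 × 18.5) = 0.477 / 3.127 = 0.1525 g VSS/g BOD_L.
ΔS = 253 − 10.4 = 242.6 mg/L, so the substrate removal rate is 348 × 242.6/1000 = 84.42 kg BOD_L/d.
Net sludge production P_X = 0.1525 × 84.42 = 12.88 kg VSS/d.
Carbonaceous O₂ demand = substrate oxidised − cell-mass equivalent = 84.42 − 1.42 × 12.88 = 66.14 kg O₂/d.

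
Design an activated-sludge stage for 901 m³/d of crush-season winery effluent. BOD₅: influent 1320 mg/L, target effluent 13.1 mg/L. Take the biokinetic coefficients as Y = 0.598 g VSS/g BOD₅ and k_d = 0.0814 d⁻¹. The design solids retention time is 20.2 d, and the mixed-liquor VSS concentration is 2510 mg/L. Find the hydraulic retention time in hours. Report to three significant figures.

Steady-state biomass mass balance: V·X·(1 + k_d·θ_c) = Y·Q·(S₀ − S)·θ_c, so V = 0.598 × 901 × (1320 − 13.1) × 20.2 / [2510 × (1 + 0.0814 × 20.2)] = 1.42×10^7 / 6637 = 2143 m³.
Hydraulic retention time τ = V/Q = 2143 / 901 = 2.379 d = 57.09 h.

τ ≈ 57.1 h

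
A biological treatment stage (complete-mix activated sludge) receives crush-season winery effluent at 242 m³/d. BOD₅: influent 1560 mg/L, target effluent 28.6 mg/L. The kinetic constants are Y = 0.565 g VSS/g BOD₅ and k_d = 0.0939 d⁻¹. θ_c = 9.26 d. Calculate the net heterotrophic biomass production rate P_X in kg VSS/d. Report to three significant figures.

Correct the yield for decay: Y_obs = Y/(1 + k_d θ_c) = 0.565 / (1 + 0.0939 × 9.26) = 0.565 / 1.870 = 0.3022.
ΔS = 1560 − 28.6 = 1531 mg/L, so the substrate removal rate is 242 × 1531/1000 = 370.6 kg BOD₅/d.
So the net sludge growth is P_X = 0.3022 × 370.6 = 112.0 kg VSS/d.

P_X ≈ 112 kg VSS/d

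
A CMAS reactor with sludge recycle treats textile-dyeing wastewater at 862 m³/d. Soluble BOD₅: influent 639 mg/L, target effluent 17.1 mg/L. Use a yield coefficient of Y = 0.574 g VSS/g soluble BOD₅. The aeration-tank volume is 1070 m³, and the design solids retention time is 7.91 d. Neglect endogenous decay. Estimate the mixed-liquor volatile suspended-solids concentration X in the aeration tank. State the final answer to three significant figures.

X = Y·Q·ΔS·θ_c / V = 0.574 × 862 × (639 − 17.1) × 7.91 / 1070 = 2275 mg/L.

X ≈ 2270 mg/L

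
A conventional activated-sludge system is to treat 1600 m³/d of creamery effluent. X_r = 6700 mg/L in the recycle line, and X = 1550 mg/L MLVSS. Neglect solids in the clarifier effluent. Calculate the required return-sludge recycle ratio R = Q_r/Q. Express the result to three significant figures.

Mass balance around the secondary clarifier (neglecting effluent solids): R = X / (X_r − X) = 1550 / (6700 − 1550) = 0.3010.

R ≈ 0.301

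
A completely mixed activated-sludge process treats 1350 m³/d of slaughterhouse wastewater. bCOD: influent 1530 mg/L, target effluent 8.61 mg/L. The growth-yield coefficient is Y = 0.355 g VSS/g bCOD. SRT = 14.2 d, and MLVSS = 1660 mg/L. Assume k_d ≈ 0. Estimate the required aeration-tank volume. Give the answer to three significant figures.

V·X = Y·Q·ΔS·θ_c gives V = 0.355 × 1350 × (1530 − 8.61) × 14.2 / 1660 = 6237 m³.

V ≈ 6240 m³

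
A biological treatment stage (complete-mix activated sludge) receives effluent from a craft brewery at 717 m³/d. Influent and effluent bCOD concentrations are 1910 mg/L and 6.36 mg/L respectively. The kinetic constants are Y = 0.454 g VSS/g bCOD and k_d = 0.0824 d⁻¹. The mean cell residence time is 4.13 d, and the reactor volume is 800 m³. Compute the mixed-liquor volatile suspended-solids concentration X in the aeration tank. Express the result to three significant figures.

X ≈ 2390 mg/L

X = Y·Q·ΔS·θ_c / [V·(1 + k_d θ_c)] = 0.454 × 717 × (1910 − 6.36) × 4.13 / [800 × (1 + 0.0824 × 4.13)] = 2387 mg/L.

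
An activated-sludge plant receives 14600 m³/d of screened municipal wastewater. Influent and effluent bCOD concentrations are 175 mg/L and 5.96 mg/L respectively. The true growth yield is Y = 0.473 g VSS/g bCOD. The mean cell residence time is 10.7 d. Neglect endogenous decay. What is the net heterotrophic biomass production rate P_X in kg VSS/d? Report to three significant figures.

P_X ≈ 1170 kg VSS/d

With endogenous decay neglected, the observed yield equals the true yield: Y_obs = Y = 0.473 g VSS/g bCOD.
Substrate removed = Q·(S₀ − S) = 14600 m³/d × (175 − 5.96) g/m³ = 2.47×10^6 g/d = 2468 kg/d.
P_X = Y_obs · Q(S₀ − S) = 0.4730 × 2468 = 1167 kg VSS/d.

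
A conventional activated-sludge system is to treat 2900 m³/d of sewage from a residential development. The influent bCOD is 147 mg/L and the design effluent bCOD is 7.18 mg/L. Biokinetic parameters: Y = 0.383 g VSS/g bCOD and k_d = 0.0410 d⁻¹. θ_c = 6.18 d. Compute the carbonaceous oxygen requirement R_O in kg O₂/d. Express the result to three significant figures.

R_O ≈ 230 kg O₂/d

Y_obs = Y / (1 + k_d θ_c) = 0.383 / (1 + 0.0410 × 6.18) = 0.383 / 1.253 = 0.3056.
Substrate removed = Q·(S₀ − S) = 2900 m³/d × (147 − 7.18) g/m³ = 4.05×10^5 g/d = 405.5 kg/d.
Biomass synthesised: P_X = Y_obs × 405.5 = 123.9 kg VSS/d.
R_O = Q·(S₀ − S) − 1.42·P_X = 405.5 − 1.42 × 123.9 = 229.5 kg O₂/d.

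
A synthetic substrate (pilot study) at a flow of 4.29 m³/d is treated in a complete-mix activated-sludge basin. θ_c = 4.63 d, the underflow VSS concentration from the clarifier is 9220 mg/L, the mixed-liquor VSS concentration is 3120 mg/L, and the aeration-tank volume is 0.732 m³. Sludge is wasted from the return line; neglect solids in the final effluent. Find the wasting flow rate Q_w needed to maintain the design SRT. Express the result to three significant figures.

Q_w ≈ 0.0535 m³/d

θ_c = V·X/(Q_w·X_r) when wasting from the recycle, so Q_w = V·X/(θ_c·X_r) = 0.7320 × 3120 / (4.63 × 9220) = 0.05350 m³/d.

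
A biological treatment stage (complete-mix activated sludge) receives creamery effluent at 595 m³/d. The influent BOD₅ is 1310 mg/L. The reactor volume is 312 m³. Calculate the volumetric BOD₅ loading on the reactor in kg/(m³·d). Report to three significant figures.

Applied BOD₅ load per unit volume = Q·S₀/V = (595 × 1310/1000)/312.0 = 2.498 kg BOD₅·m⁻³·d⁻¹.

L_v ≈ 2.50 kg BOD₅/(m³·d)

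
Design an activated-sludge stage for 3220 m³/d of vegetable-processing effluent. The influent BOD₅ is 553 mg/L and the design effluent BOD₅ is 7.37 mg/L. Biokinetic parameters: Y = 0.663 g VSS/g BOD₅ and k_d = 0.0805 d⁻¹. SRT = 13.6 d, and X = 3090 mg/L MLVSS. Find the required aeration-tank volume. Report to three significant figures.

V ≈ 2450 m³

Rearranging the biomass balance for a CMAS with decay, V = Y·Q·ΔS·θ_c / [X·(1+k_d θ_c)] = 0.663 × 3220 × (553 − 7.37) × 13.6 / [3090 × (1 + 0.0805 × 13.6)] = 1.58×10^7 / 6473 = 2447 m³.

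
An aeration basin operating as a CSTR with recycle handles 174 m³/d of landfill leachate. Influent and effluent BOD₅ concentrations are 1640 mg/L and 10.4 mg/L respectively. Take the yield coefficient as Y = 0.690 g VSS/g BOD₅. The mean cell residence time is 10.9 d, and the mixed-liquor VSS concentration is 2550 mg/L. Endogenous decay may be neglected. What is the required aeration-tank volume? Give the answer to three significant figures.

V ≈ 836 m³

V·X = Y·Q·ΔS·θ_c gives V = 0.690 × 174 × (1640 − 10.4) × 10.9 / 2550 = 836.3 m³.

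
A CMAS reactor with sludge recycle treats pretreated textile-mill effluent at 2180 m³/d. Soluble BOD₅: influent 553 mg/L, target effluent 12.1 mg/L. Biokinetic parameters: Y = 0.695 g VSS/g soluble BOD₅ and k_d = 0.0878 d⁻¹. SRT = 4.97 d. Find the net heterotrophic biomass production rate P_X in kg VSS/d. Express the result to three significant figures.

The observed yield is Y_obs = Y/(1 + k_d·θ_c) = 0.695 / (1 + 0.0878 × 4.97) = 0.695 / 1.436 = 0.4839 g VSS per g soluble BOD₅ removed.
ΔS = 553 − 12.1 = 540.9 mg/L, so the substrate removal rate is 2180 × 540.9/1000 = 1179 kg soluble BOD₅/d.
So the net sludge growth is P_X = 0.4839 × 1179 = 570.5 kg VSS/d.

P_X ≈ 571 kg VSS/d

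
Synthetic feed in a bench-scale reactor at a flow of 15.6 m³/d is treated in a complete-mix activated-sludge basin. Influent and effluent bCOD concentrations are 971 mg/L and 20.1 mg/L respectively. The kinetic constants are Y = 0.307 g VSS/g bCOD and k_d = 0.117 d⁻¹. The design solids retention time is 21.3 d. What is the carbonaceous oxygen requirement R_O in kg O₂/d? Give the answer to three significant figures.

R_O ≈ 13.0 kg O₂/d

The observed yield is Y_obs = Y/(1 + k_d·θ_c) = 0.307 / (1 + 0.117 × 21.3) = 0.307 / 3.492 = 0.08791 g VSS per g bCOD removed.
ΔS = 971 − 20.1 = 950.9 mg/L, so the substrate removal rate is 15.6 × 950.9/1000 = 14.83 kg bCOD/d.
Biomass synthesised: P_X = Y_obs × 14.83 = 1.304 kg VSS/d.
R_O = Q·(S₀ − S) − 1.42·P_X = 14.83 − 1.42 × 1.304 = 12.98 kg O₂/d.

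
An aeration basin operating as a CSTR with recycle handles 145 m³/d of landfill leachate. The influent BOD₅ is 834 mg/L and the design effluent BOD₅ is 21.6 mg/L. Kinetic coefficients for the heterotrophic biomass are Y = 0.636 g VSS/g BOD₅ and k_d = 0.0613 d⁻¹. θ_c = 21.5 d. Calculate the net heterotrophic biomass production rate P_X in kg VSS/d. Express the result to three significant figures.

P_X ≈ 32.3 kg VSS/d

Correct the yield for decay: Y_obs = Y/(1 + k_d θ_c) = 0.636 / (1 + 0.0613 × 21.5) = 0.636 / 2.318 = 0.2744.
Q·(S₀ − S) = 145 × (834 − 21.6) × 10⁻³ = 117.8 kg/d removed.
P_X = Y_obs · Q(S₀ − S) = 0.2744 × 117.8 = 32.32 kg VSS/d.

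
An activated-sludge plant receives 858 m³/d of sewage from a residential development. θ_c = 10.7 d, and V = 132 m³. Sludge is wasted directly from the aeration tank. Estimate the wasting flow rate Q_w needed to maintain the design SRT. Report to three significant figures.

Wasting from the aeration tank: Q_w = V / θ_c = 132.0 / 10.7 = 12.34 m³/d.

Q_w ≈ 12.3 m³/d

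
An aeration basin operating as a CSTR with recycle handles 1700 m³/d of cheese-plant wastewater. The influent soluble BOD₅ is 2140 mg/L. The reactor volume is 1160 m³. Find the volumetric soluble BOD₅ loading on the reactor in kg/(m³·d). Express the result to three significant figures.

L_v ≈ 3.14 kg soluble BOD₅/(m³·d)

Volumetric loading L_v = Q·S₀ / V = 1700 × 2140 g/m³ / 1160 m³ = 3136 g/(m³·d) = 3.136 kg soluble BOD₅/(m³·d).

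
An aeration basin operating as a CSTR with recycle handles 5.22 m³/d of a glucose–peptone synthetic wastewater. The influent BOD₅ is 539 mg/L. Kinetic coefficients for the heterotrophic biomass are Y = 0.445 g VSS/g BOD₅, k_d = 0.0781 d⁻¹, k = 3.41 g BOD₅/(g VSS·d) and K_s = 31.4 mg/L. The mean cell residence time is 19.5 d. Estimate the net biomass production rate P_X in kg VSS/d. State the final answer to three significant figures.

From the Monod/SRT balance for a CMAS, S = K_s·(1+k_d θ_c)/[θ_c·(Y k − k_d) − 1] = 31.4 × (1 + 0.0781 × 19.5) / [19.5 × (0.445 × 3.41 − 0.0781) − 1] = 79.22 / 27.07 = 2.927 mg/L.
The observed yield is Y_obs = Y/(1 + k_d·θ_c) = 0.445 / (1 + 0.0781 × 19.5) = 0.445 / 2.523 = 0.1764 g VSS per g BOD₅ removed.
ΔS = 539 − 2.93 = 536.1 mg/L, so the substrate removal rate is 5.22 × 536.1/1000 = 2.798 kg BOD₅/d.
Biomass produced: P_X = Y_obs·Q·ΔS = 0.1764 × 2.798 ≈ 0.4936 kg VSS/d.

P_X ≈ 0.494 kg VSS/d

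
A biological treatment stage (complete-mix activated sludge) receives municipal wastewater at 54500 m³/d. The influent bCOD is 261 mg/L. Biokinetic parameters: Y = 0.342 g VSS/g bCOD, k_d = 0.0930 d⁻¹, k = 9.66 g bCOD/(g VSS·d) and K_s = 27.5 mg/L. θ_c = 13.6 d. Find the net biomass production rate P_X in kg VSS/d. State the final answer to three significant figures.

Effluent substrate depends only on kinetics and SRT: S = K_s(1 + k_d θ_c) / [θ_c(Yk − k_d) − 1] = 27.5 × (1 + 0.0930 × 13.6) / [13.6 × (0.342 × 9.66 − 0.0930) − 1] = 62.28 / 42.67 = 1.460 mg/L.
Correct the yield for decay: Y_obs = Y/(1 + k_d θ_c) = 0.342 / (1 + 0.0930 × 13.6) = 0.342 / 2.265 = 0.1510.
ΔS = 261 − 1.46 = 259.5 mg/L, so the substrate removal rate is 54500 × 259.5/1000 = 14145 kg bCOD/d.
Biomass produced: P_X = Y_obs·Q·ΔS = 0.1510 × 14145 ≈ 2136 kg VSS/d.

P_X ≈ 2140 kg VSS/d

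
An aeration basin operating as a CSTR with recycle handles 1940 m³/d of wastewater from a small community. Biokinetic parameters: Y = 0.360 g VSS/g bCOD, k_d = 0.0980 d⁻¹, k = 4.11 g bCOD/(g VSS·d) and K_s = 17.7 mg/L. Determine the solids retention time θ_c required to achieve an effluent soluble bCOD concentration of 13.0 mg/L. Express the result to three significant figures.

θ_c ≈ 1.89 d

Specific growth rate at S = 13.0 mg/L: μ = YkS/(K_s+S) = 0.360·4.11·13.0/(17.7+13.0) = 0.6265 d⁻¹.
θ_c = 1/(μ − k_d) = 1/(0.6265 − 0.0980) = 1/0.5285 = 1.892 d.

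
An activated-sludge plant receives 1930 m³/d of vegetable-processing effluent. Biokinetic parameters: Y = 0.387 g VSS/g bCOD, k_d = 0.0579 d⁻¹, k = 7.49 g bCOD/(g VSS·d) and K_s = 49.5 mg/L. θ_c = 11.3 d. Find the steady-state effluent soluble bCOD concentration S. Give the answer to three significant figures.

S ≈ 2.63 mg/L

From the Monod/SRT balance for a CMAS, S = K_s·(1+k_d θ_c)/[θ_c·(Y k − k_d) − 1] = 49.5 × (1 + 0.0579 × 11.3) / [11.3 × (0.387 × 7.49 − 0.0579) − 1] = 81.89 / 31.10 = 2.633 mg/L.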